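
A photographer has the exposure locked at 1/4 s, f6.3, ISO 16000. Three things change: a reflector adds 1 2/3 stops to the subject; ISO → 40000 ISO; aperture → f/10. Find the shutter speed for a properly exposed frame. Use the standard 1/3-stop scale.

Scene light: 1 2/3 stops brighter.
ISO: 16000 → 20000 → 25600 → 32000 → 40000 — 1 1/3 stops higher (brighter).
Aperture: f/6.3 → f/7.1 → f/8 → f/9 → f/10 — 1 1/3 stops stopped down (darker).
Net so far: 1 2/3 stops brighter. Shutter speed: 1/4 → 1/5 → 1/6 → 1/8 → 1/10 → 1/13.

1/13s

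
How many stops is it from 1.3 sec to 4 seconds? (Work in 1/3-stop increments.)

1.3 → 1.6 → 2 → 2.5 → 3.2 → 4 — count the steps: 5 third-stops = 1 2/3 stops.

1 2/3 stops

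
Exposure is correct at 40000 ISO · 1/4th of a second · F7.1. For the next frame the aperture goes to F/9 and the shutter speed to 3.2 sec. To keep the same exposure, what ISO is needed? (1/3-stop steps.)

ISO 5000

Aperture: f/7.1 → f/8 → f/9 — 2/3 stop narrower (darker).
Shutter speed: 1/4 → 0.3 → 0.4 → 0.5 → 0.6 → 0.8 → 1 → 1.3 → 1.6 → 2 → 2.5 → 3.2 — 3 2/3 stops longer (brighter).
Net change so far: 3 stops brighter. Offset with the ISO: 40000 → 32000 → 25600 → 20000 → 16000 → 12800 → 10000 → 8000 → 6400 → 5000.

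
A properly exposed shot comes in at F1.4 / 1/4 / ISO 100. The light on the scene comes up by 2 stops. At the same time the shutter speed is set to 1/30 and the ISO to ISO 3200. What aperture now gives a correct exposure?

Scene light: 2 stops brighter.
Shutter speed: 1/4 → 1/8 → 1/15 → 1/30 — 3 stops faster (darker).
ISO: 100 → 200 → 400 → 800 → 1600 → 3200 — 5 stops raised (brighter).
Net so far: 4 stops brighter. Aperture: f/1.4 → f/2 → f/2.8 → f/4 → f/5.6.

f/5.6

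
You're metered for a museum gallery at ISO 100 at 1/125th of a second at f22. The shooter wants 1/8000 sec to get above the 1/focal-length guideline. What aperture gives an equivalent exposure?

Shutter speed: 1/125 → 1/250 → 1/500 → 1/1000 → 1/2000 → 1/4000 → 1/8000 — 6 stops faster (darker).
Need 6 stops brighter from the aperture: f/22 → f/16 → f/11 → f/8 → f/5.6 → f/4 → f/2.8.

f/2.8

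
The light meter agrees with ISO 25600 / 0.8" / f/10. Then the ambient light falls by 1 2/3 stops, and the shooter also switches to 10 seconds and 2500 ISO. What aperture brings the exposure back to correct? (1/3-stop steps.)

f/6.3

Scene light: 1 2/3 stops darker.
Shutter speed: 0.8 → 1 → 1.3 → 1.6 → 2 → 2.5 → 3.2 → 4 → 5 → 6 → 8 → 10 — 3 2/3 stops longer (brighter).
ISO: 25600 → 20000 → 16000 → 12800 → 10000 → 8000 → 6400 → 5000 → 4000 → 3200 → 2500 — 3 1/3 stops lower (darker).
Net so far: 1 1/3 stops darker. Aperture: f/10 → f/9 → f/8 → f/7.1 → f/6.3.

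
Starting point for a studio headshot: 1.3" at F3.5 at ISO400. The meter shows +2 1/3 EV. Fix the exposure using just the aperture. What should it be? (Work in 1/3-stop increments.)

f/8

Overexposed by 2 1/3 stops → need 2 1/3 stops darker.
Aperture: f/3.5 → f/4 → f/4.5 → f/5 → f/5.6 → f/6.3 → f/7.1 → f/8.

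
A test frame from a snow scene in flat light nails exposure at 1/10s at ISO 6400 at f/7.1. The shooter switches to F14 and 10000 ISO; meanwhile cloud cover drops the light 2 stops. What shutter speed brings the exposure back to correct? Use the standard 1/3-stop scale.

Scene light: 2 stops darker.
Aperture: f/7.1 → f/8 → f/9 → f/10 → f/11 → f/13 → f/14 — 2 stops stopped down (darker).
ISO: 6400 → 8000 → 10000 — 2/3 stop higher (brighter).
Net so far: 3 1/3 stops darker. Shutter speed: 1/10 → 1/8 → 1/6 → 1/5 → 1/4 → 0.3 → 0.4 → 0.5 → 0.6 → 0.8 → 1.

1 s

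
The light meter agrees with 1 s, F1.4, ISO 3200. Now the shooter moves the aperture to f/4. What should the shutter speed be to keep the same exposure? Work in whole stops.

Aperture: f/1.4 → f/2 → f/2.8 → f/4 — 3 stops smaller aperture (darker).
Need 3 stops brighter from the shutter speed: 1 → 2 → 4 → 8.

8 s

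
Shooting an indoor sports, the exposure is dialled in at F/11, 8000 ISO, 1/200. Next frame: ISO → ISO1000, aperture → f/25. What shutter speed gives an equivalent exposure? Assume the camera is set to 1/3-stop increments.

ISO: 8000 → 6400 → 5000 → 4000 → 3200 → 2500 → 2000 → 1600 → 1250 → 1000 — 3 stops lower (darker).
Aperture: f/11 → f/13 → f/14 → f/16 → f/18 → f/20 → f/22 → f/25 — 2 1/3 stops narrower (darker).
Net change so far: 5 1/3 stops darker. Offset with the shutter speed: 1/200 → 1/160 → 1/125 → 1/100 → 1/80 → 1/60 → 1/50 → 1/40 → 1/30 → 1/25 → 1/20 → 1/15 → 1/13 → 1/10 → 1/8 → 1/6 → 1/5.

1/5s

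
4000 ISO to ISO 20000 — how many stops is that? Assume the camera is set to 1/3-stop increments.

2 1/3 stops

4000 → 5000 → 6400 → 8000 → 10000 → 12800 → 16000 → 20000 — count the steps: 7 third-stops = 2 1/3 stops.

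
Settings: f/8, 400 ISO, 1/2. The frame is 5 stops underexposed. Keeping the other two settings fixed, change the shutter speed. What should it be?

15 s

Underexposed by 5 stops → need 5 stops brighter.
Shutter speed: 1/2 → 1 → 2 → 4 → 8 → 15.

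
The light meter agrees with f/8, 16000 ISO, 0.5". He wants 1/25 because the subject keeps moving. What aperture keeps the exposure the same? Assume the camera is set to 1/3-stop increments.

f/2.2

Shutter speed: 0.5 → 0.4 → 0.3 → 1/4 → 1/5 → 1/6 → 1/8 → 1/10 → 1/13 → 1/15 → 1/20 → 1/25 — 3 2/3 stops faster (darker).
Need 3 2/3 stops brighter from the aperture: f/8 → f/7.1 → f/6.3 → f/5.6 → f/5 → f/4.5 → f/4 → f/3.5 → f/3.2 → f/2.8 → f/2.5 → f/2.2.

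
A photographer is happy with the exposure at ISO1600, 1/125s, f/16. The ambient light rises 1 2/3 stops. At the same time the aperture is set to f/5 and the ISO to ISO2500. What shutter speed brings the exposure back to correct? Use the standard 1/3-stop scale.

1/6400s

Scene light: 1 2/3 stops brighter.
Aperture: f/16 → f/14 → f/13 → f/11 → f/10 → f/9 → f/8 → f/7.1 → f/6.3 → f/5.6 → f/5 — 3 1/3 stops opened up (brighter).
ISO: 1600 → 2000 → 2500 — 2/3 stop higher (brighter).
Net so far: 5 2/3 stops brighter. Shutter speed: 1/125 → 1/160 → 1/200 → 1/250 → 1/320 → 1/400 → 1/500 → 1/640 → 1/800 → 1/1000 → 1/1250 → 1/1600 → 1/2000 → 1/2500 → 1/3200 → 1/4000 → 1/5000 → 1/6400.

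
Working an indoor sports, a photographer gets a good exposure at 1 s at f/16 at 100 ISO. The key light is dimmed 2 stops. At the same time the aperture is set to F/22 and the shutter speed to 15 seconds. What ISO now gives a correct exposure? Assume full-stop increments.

ISO 50

Scene light: 2 stops darker.
Aperture: f/16 → f/22 — 1 stop stopped down (darker).
Shutter speed: 1 → 2 → 4 → 8 → 15 — 4 stops longer (brighter).
Net so far: 1 stop brighter. ISO: 100 → 50.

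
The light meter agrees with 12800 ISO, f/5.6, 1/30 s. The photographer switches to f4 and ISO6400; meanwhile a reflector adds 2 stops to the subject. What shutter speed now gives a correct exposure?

1/125s

Scene light: 2 stops brighter.
Aperture: f/5.6 → f/4 — 1 stop larger aperture (brighter).
ISO: 12800 → 6400 — 1 stop dropped (darker).
Net so far: 2 stops brighter. Shutter speed: 1/30 → 1/60 → 1/125.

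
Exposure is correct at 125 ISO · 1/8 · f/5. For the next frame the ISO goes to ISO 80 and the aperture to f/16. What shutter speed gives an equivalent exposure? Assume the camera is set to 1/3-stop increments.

2 s

ISO: 125 → 100 → 80 — 2/3 stop lower (darker).
Aperture: f/5 → f/5.6 → f/6.3 → f/7.1 → f/8 → f/9 → f/10 → f/11 → f/13 → f/14 → f/16 — 3 1/3 stops narrower (darker).
Net change so far: 4 stops darker. Offset with the shutter speed: 1/8 → 1/6 → 1/5 → 1/4 → 0.3 → 0.4 → 0.5 → 0.6 → 0.8 → 1 → 1.3 → 1.6 → 2.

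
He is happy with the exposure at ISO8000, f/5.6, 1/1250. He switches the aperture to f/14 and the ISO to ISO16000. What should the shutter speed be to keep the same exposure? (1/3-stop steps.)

1/400s

Aperture: f/5.6 → f/6.3 → f/7.1 → f/8 → f/9 → f/10 → f/11 → f/13 → f/14 — 2 2/3 stops smaller aperture (darker).
ISO: 8000 → 10000 → 12800 → 16000 — 1 stop raised (brighter).
Net change so far: 1 2/3 stops darker. Offset with the shutter speed: 1/1250 → 1/1000 → 1/800 → 1/640 → 1/500 → 1/400.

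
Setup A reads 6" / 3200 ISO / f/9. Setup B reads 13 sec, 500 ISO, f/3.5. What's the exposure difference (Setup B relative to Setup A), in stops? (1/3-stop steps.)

1 stop brighter

Aperture: f/9 → f/8 → f/7.1 → f/6.3 → f/5.6 → f/5 → f/4.5 → f/4 → f/3.5 — 2 2/3 stops wider (brighter).
Shutter speed: 6 → 8 → 10 → 13 — 1 stop longer (brighter).
ISO: 3200 → 2500 → 2000 → 1600 → 1250 → 1000 → 800 → 640 → 500 — 2 2/3 stops dropped (darker).
Net: +2 2/3 +1 −2 2/3 = +1 stop.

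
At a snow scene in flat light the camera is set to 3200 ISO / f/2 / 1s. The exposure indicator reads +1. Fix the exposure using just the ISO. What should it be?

Overexposed by 1 stop → need 1 stop darker.
ISO: 3200 → 1600.

ISO 1600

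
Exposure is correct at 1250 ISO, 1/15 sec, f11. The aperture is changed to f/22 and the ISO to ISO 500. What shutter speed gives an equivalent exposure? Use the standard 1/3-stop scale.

0.6 s

Aperture: f/11 → f/13 → f/14 → f/16 → f/18 → f/20 → f/22 — 2 stops stopped down (darker).
ISO: 1250 → 1000 → 800 → 640 → 500 — 1 1/3 stops dropped (darker).
Net change so far: 3 1/3 stops darker. Offset with the shutter speed: 1/15 → 1/13 → 1/10 → 1/8 → 1/6 → 1/5 → 1/4 → 0.3 → 0.4 → 0.5 → 0.6.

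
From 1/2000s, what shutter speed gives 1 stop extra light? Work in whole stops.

1/1000s

Shutter speed: 1/2000 → 1/1000 — 1 stop longer (brighter).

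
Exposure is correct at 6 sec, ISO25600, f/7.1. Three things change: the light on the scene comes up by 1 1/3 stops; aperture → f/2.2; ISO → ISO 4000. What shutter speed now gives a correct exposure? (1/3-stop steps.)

1.6 s

Scene light: 1 1/3 stops brighter.
Aperture: f/7.1 → f/6.3 → f/5.6 → f/5 → f/4.5 → f/4 → f/3.5 → f/3.2 → f/2.8 → f/2.5 → f/2.2 — 3 1/3 stops wider (brighter).
ISO: 25600 → 20000 → 16000 → 12800 → 10000 → 8000 → 6400 → 5000 → 4000 — 2 2/3 stops dropped (darker).
Net so far: 2 stops brighter. Shutter speed: 6 → 5 → 4 → 3.2 → 2.5 → 2 → 1.6.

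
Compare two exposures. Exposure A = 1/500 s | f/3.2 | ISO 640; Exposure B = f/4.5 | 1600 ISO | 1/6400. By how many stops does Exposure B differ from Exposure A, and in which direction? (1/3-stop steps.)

Aperture: f/3.2 → f/3.5 → f/4 → f/4.5 — 1 stop narrower (darker).
Shutter speed: 1/500 → 1/640 → 1/800 → 1/1000 → 1/1250 → 1/1600 → 1/2000 → 1/2500 → 1/3200 → 1/4000 → 1/5000 → 1/6400 — 3 2/3 stops shorter (darker).
ISO: 640 → 800 → 1000 → 1250 → 1600 — 1 1/3 stops higher (brighter).
Net: −1 −3 2/3 +1 1/3 = −3 1/3 stops.

3 1/3 stops darker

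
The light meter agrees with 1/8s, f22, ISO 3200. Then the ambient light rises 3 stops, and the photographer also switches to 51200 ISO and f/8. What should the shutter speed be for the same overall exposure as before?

1/8000s

Scene light: 3 stops brighter.
ISO: 3200 → 6400 → 12800 → 25600 → 51200 — 4 stops raised (brighter).
Aperture: f/22 → f/16 → f/11 → f/8 — 3 stops wider (brighter).
Net so far: 10 stops brighter. Shutter speed: 1/8 → 1/15 → 1/30 → 1/60 → 1/125 → 1/250 → 1/500 → 1/1000 → 1/2000 → 1/4000 → 1/8000.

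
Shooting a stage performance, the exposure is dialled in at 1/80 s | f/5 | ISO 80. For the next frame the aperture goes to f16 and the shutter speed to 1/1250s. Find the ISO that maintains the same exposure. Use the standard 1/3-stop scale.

Aperture: f/5 → f/5.6 → f/6.3 → f/7.1 → f/8 → f/9 → f/10 → f/11 → f/13 → f/14 → f/16 — 3 1/3 stops narrower (darker).
Shutter speed: 1/80 → 1/100 → 1/125 → 1/160 → 1/200 → 1/250 → 1/320 → 1/400 → 1/500 → 1/640 → 1/800 → 1/1000 → 1/1250 — 4 stops shorter (darker).
Net change so far: 7 1/3 stops darker. Offset with the ISO: 80 → 100 → 125 → 160 → 200 → 250 → 320 → 400 → 500 → 640 → 800 → 1000 → 1250 → 1600 → 2000 → 2500 → 3200 → 4000 → 5000 → 6400 → 8000 → 10000 → 12800.

ISO 12800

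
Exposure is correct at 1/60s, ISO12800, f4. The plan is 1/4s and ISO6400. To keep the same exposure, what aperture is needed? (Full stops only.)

f/11

Shutter speed: 1/60 → 1/30 → 1/15 → 1/8 → 1/4 — 4 stops slower (brighter).
ISO: 12800 → 6400 — 1 stop lower (darker).
Net change so far: 3 stops brighter. Offset with the aperture: f/4 → f/5.6 → f/8 → f/11.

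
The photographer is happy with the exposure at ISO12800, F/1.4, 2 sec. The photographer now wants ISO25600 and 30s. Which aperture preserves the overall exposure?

ISO: 12800 → 25600 — 1 stop raised (brighter).
Shutter speed: 2 → 4 → 8 → 15 → 30 — 4 stops longer (brighter).
Net change so far: 5 stops brighter. Offset with the aperture: f/1.4 → f/2 → f/2.8 → f/4 → f/5.6 → f/8.

f/8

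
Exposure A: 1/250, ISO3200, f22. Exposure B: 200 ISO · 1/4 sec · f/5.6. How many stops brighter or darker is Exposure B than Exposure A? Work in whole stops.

Aperture: f/22 → f/16 → f/11 → f/8 → f/5.6 — 4 stops wider (brighter).
Shutter speed: 1/250 → 1/125 → 1/60 → 1/30 → 1/15 → 1/8 → 1/4 — 6 stops longer (brighter).
ISO: 3200 → 1600 → 800 → 400 → 200 — 4 stops dropped (darker).
Net: +4 +6 −4 = +6 stops.

6 stops brighter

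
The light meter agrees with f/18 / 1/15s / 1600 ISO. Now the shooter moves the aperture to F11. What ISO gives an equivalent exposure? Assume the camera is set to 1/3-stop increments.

Aperture: f/18 → f/16 → f/14 → f/13 → f/11 — 1 1/3 stops wider (brighter).
Need 1 1/3 stops darker from the ISO: 1600 → 1250 → 1000 → 800 → 640.

ISO 640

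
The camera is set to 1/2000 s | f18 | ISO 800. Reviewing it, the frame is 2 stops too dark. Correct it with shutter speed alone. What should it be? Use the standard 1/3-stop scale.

Underexposed by 2 stops → need 2 stops brighter.
Shutter speed: 1/2000 → 1/1600 → 1/1250 → 1/1000 → 1/800 → 1/640 → 1/500.

1/500s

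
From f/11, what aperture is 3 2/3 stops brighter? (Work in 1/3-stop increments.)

f/3.2

Aperture: f/11 → f/10 → f/9 → f/8 → f/7.1 → f/6.3 → f/5.6 → f/5 → f/4.5 → f/4 → f/3.5 → f/3.2 — 3 2/3 stops opened up (brighter).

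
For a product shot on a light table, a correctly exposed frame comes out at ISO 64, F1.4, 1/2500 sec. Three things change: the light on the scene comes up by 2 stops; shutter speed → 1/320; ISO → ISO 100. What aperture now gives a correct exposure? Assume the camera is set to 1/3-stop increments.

f/10

Scene light: 2 stops brighter.
Shutter speed: 1/2500 → 1/2000 → 1/1600 → 1/1250 → 1/1000 → 1/800 → 1/640 → 1/500 → 1/400 → 1/320 — 3 stops longer (brighter).
ISO: 64 → 80 → 100 — 2/3 stop raised (brighter).
Net so far: 5 2/3 stops brighter. Aperture: f/1.4 → f/1.6 → f/1.8 → f/2 → f/2.2 → f/2.5 → f/2.8 → f/3.2 → f/3.5 → f/4 → f/4.5 → f/5 → f/5.6 → f/6.3 → f/7.1 → f/8 → f/9 → f/10.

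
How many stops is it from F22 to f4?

f/22 → f/16 → f/11 → f/8 → f/5.6 → f/4 — count the steps: 5 stops.

5 stops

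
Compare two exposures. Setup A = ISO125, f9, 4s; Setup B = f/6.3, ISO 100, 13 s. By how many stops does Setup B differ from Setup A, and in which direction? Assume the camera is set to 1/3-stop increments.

2 1/3 stops brighter

Aperture: f/9 → f/8 → f/7.1 → f/6.3 — 1 stop opened up (brighter).
Shutter speed: 4 → 5 → 6 → 8 → 10 → 13 — 1 2/3 stops slower (brighter).
ISO: 125 → 100 — 1/3 stop lower (darker).
Net: +1 +1 2/3 −1/3 = +2 1/3 stops.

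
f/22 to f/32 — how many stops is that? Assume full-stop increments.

f/22 → f/32 — count the steps: 1 stop.

1 stop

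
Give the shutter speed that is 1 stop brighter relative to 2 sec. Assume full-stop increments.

Shutter speed: 2 → 4 — 1 stop slower (brighter).

4 s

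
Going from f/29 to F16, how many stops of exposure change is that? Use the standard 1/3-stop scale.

1 2/3 stops

f/29 → f/25 → f/22 → f/20 → f/18 → f/16 — count the steps: 5 third-stops = 1 2/3 stops.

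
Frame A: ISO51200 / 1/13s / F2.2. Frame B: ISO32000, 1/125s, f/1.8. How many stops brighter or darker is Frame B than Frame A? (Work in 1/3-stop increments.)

Aperture: f/2.2 → f/2 → f/1.8 — 2/3 stop wider (brighter).
Shutter speed: 1/13 → 1/15 → 1/20 → 1/25 → 1/30 → 1/40 → 1/50 → 1/60 → 1/80 → 1/100 → 1/125 — 3 1/3 stops shorter (darker).
ISO: 51200 → 40000 → 32000 — 2/3 stop dropped (darker).
Net: +2/3 −3 1/3 −2/3 = −3 1/3 stops.

3 1/3 stops darker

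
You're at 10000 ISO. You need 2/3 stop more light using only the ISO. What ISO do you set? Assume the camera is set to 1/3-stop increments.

ISO 16000

ISO: 10000 → 12800 → 16000 — 2/3 stop raised (brighter).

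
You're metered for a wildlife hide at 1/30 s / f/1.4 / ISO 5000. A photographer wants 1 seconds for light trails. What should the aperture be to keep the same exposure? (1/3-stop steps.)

f/8

Shutter speed: 1/30 → 1/25 → 1/20 → 1/15 → 1/13 → 1/10 → 1/8 → 1/6 → 1/5 → 1/4 → 0.3 → 0.4 → 0.5 → 0.6 → 0.8 → 1 — 5 stops longer (brighter).
Need 5 stops darker from the aperture: f/1.4 → f/1.6 → f/1.8 → f/2 → f/2.2 → f/2.5 → f/2.8 → f/3.2 → f/3.5 → f/4 → f/4.5 → f/5 → f/5.6 → f/6.3 → f/7.1 → f/8.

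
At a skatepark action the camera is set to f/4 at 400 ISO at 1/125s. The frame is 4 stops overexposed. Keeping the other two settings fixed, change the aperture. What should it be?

Overexposed by 4 stops → need 4 stops darker.
Aperture: f/4 → f/5.6 → f/8 → f/11 → f/16.

f/16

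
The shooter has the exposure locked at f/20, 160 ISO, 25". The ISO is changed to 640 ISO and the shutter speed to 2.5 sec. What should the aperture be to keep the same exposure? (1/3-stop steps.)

ISO: 160 → 200 → 250 → 320 → 400 → 500 → 640 — 2 stops raised (brighter).
Shutter speed: 25 → 20 → 15 → 13 → 10 → 8 → 6 → 5 → 4 → 3.2 → 2.5 — 3 1/3 stops shorter (darker).
Net change so far: 1 1/3 stops darker. Offset with the aperture: f/20 → f/18 → f/16 → f/14 → f/13.

f/13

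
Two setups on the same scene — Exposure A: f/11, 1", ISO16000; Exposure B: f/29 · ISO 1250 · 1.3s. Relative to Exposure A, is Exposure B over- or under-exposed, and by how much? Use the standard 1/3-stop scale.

Aperture: f/11 → f/13 → f/14 → f/16 → f/18 → f/20 → f/22 → f/25 → f/29 — 2 2/3 stops stopped down (darker).
Shutter speed: 1 → 1.3 — 1/3 stop longer (brighter).
ISO: 16000 → 12800 → 10000 → 8000 → 6400 → 5000 → 4000 → 3200 → 2500 → 2000 → 1600 → 1250 — 3 2/3 stops dropped (darker).
Net: −2 2/3 +1/3 −3 2/3 = −6 stops.

6 stops darker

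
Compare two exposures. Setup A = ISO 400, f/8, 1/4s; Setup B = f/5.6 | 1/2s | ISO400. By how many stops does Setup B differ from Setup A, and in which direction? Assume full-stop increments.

2 stops brighter

Aperture: f/8 → f/5.6 — 1 stop larger aperture (brighter).
Shutter speed: 1/4 → 1/2 — 1 stop slower (brighter).
ISO: unchanged.
Net: +1 +1 = +2 stops.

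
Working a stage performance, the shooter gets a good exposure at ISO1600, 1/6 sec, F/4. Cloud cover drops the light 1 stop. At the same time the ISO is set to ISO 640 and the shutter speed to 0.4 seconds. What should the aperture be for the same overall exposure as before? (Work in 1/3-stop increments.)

Scene light: 1 stop darker.
ISO: 1600 → 1250 → 1000 → 800 → 640 — 1 1/3 stops lower (darker).
Shutter speed: 1/6 → 1/5 → 1/4 → 0.3 → 0.4 — 1 1/3 stops longer (brighter).
Net so far: 1 stop darker. Aperture: f/4 → f/3.5 → f/3.2 → f/2.8.

f/2.8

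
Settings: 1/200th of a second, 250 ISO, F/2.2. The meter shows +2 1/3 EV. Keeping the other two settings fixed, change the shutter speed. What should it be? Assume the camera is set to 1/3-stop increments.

Overexposed by 2 1/3 stops → need 2 1/3 stops darker.
Shutter speed: 1/200 → 1/250 → 1/320 → 1/400 → 1/500 → 1/640 → 1/800 → 1/1000.

1/1000s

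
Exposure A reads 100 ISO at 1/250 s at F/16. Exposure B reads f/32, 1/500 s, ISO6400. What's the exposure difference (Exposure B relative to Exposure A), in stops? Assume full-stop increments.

3 stops brighter

Aperture: f/16 → f/22 → f/32 — 2 stops narrower (darker).
Shutter speed: 1/250 → 1/500 — 1 stop faster (darker).
ISO: 100 → 200 → 400 → 800 → 1600 → 3200 → 6400 — 6 stops raised (brighter).
Net: −2 −1 +6 = +3 stops.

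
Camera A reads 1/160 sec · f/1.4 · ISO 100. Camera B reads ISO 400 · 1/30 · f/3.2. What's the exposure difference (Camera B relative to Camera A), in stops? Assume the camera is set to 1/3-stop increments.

2 stops brighter

Aperture: f/1.4 → f/1.6 → f/1.8 → f/2 → f/2.2 → f/2.5 → f/2.8 → f/3.2 — 2 1/3 stops narrower (darker).
Shutter speed: 1/160 → 1/125 → 1/100 → 1/80 → 1/60 → 1/50 → 1/40 → 1/30 — 2 1/3 stops slower (brighter).
ISO: 100 → 125 → 160 → 200 → 250 → 320 → 400 — 2 stops higher (brighter).
Net: −2 1/3 +2 1/3 +2 = +2 stops.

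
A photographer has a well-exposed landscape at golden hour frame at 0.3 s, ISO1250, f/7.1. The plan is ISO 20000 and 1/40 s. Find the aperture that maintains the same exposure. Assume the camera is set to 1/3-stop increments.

ISO: 1250 → 1600 → 2000 → 2500 → 3200 → 4000 → 5000 → 6400 → 8000 → 10000 → 12800 → 16000 → 20000 — 4 stops raised (brighter).
Shutter speed: 0.3 → 1/4 → 1/5 → 1/6 → 1/8 → 1/10 → 1/13 → 1/15 → 1/20 → 1/25 → 1/30 → 1/40 — 3 2/3 stops faster (darker).
Net change so far: 1/3 stop brighter. Offset with the aperture: f/7.1 → f/8.

f/8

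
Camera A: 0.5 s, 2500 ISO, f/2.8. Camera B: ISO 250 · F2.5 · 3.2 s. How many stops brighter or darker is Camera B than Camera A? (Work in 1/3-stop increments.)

Aperture: f/2.8 → f/2.5 — 1/3 stop wider (brighter).
Shutter speed: 0.5 → 0.6 → 0.8 → 1 → 1.3 → 1.6 → 2 → 2.5 → 3.2 — 2 2/3 stops longer (brighter).
ISO: 2500 → 2000 → 1600 → 1250 → 1000 → 800 → 640 → 500 → 400 → 320 → 250 — 3 1/3 stops lower (darker).
Net: +1/3 +2 2/3 −3 1/3 = −1/3 stops.

1/3 stop darker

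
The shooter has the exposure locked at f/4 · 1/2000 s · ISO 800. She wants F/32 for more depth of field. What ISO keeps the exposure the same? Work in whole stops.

ISO 51200

Aperture: f/4 → f/5.6 → f/8 → f/11 → f/16 → f/22 → f/32 — 6 stops smaller aperture (darker).
Need 6 stops brighter from the ISO: 800 → 1600 → 3200 → 6400 → 12800 → 25600 → 51200.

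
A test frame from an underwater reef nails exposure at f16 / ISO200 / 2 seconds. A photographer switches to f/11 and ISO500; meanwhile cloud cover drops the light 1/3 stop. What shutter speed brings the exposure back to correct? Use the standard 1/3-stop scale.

Scene light: 1/3 stop darker.
Aperture: f/16 → f/14 → f/13 → f/11 — 1 stop opened up (brighter).
ISO: 200 → 250 → 320 → 400 → 500 — 1 1/3 stops higher (brighter).
Net so far: 2 stops brighter. Shutter speed: 2 → 1.6 → 1.3 → 1 → 0.8 → 0.6 → 0.5.

0.5 s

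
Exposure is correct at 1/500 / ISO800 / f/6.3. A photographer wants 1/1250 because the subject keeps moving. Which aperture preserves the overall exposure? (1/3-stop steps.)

Shutter speed: 1/500 → 1/640 → 1/800 → 1/1000 → 1/1250 — 1 1/3 stops faster (darker).
Need 1 1/3 stops brighter from the aperture: f/6.3 → f/5.6 → f/5 → f/4.5 → f/4.

f/4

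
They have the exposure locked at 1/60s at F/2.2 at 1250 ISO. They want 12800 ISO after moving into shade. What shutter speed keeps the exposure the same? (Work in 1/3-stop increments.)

ISO: 1250 → 1600 → 2000 → 2500 → 3200 → 4000 → 5000 → 6400 → 8000 → 10000 → 12800 — 3 1/3 stops higher (brighter).
Need 3 1/3 stops darker from the shutter speed: 1/60 → 1/80 → 1/100 → 1/125 → 1/160 → 1/200 → 1/250 → 1/320 → 1/400 → 1/500 → 1/640.

1/640s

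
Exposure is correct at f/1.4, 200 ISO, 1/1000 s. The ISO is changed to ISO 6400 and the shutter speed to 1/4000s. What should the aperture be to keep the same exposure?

f/4

ISO: 200 → 400 → 800 → 1600 → 3200 → 6400 — 5 stops higher (brighter).
Shutter speed: 1/1000 → 1/2000 → 1/4000 — 2 stops shorter (darker).
Net change so far: 3 stops brighter. Offset with the aperture: f/1.4 → f/2 → f/2.8 → f/4.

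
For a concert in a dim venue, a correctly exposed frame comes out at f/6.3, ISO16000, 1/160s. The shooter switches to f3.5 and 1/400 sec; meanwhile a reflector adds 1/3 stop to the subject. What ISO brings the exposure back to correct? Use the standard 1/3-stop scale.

ISO 10000

Scene light: 1/3 stop brighter.
Aperture: f/6.3 → f/5.6 → f/5 → f/4.5 → f/4 → f/3.5 — 1 2/3 stops wider (brighter).
Shutter speed: 1/160 → 1/200 → 1/250 → 1/320 → 1/400 — 1 1/3 stops faster (darker).
Net so far: 2/3 stop brighter. ISO: 16000 → 12800 → 10000.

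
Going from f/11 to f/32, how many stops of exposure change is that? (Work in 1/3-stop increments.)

f/11 → f/13 → f/14 → f/16 → f/18 → f/20 → f/22 → f/25 → f/29 → f/32 — count the steps: 9 third-stops = 3 stops.

3 stops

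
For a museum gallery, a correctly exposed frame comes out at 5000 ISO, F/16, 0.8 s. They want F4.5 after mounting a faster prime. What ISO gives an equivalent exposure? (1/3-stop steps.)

Aperture: f/16 → f/14 → f/13 → f/11 → f/10 → f/9 → f/8 → f/7.1 → f/6.3 → f/5.6 → f/5 → f/4.5 — 3 2/3 stops opened up (brighter).
Need 3 2/3 stops darker from the ISO: 5000 → 4000 → 3200 → 2500 → 2000 → 1600 → 1250 → 1000 → 800 → 640 → 500 → 400.

ISO 400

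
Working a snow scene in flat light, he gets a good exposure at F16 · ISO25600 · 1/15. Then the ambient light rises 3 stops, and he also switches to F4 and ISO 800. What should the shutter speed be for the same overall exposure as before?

Scene light: 3 stops brighter.
Aperture: f/16 → f/11 → f/8 → f/5.6 → f/4 — 4 stops wider (brighter).
ISO: 25600 → 12800 → 6400 → 3200 → 1600 → 800 — 5 stops dropped (darker).
Net so far: 2 stops brighter. Shutter speed: 1/15 → 1/30 → 1/60.

1/60s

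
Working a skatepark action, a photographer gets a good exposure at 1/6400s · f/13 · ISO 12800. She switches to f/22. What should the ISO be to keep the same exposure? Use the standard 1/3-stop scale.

Aperture: f/13 → f/14 → f/16 → f/18 → f/20 → f/22 — 1 2/3 stops narrower (darker).
Need 1 2/3 stops brighter from the ISO: 12800 → 16000 → 20000 → 25600 → 32000 → 40000.

ISO 40000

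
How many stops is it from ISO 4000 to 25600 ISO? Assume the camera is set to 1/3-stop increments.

4000 → 5000 → 6400 → 8000 → 10000 → 12800 → 16000 → 20000 → 25600 — count the steps: 8 third-stops = 2 2/3 stops.

2 2/3 stops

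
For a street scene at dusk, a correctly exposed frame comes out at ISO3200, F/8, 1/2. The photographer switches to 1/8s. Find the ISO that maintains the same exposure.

Shutter speed: 1/2 → 1/4 → 1/8 — 2 stops shorter (darker).
Need 2 stops brighter from the ISO: 3200 → 6400 → 12800.

ISO 12800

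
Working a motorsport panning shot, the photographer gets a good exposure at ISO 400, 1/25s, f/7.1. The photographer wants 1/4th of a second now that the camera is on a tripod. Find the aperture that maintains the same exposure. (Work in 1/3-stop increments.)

f/18

Shutter speed: 1/25 → 1/20 → 1/15 → 1/13 → 1/10 → 1/8 → 1/6 → 1/5 → 1/4 — 2 2/3 stops slower (brighter).
Need 2 2/3 stops darker from the aperture: f/7.1 → f/8 → f/9 → f/10 → f/11 → f/13 → f/14 → f/16 → f/18.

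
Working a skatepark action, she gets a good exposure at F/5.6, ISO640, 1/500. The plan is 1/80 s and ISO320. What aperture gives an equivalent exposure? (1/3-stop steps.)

Shutter speed: 1/500 → 1/400 → 1/320 → 1/250 → 1/200 → 1/160 → 1/125 → 1/100 → 1/80 — 2 2/3 stops longer (brighter).
ISO: 640 → 500 → 400 → 320 — 1 stop dropped (darker).
Net change so far: 1 2/3 stops brighter. Offset with the aperture: f/5.6 → f/6.3 → f/7.1 → f/8 → f/9 → f/10.

f/10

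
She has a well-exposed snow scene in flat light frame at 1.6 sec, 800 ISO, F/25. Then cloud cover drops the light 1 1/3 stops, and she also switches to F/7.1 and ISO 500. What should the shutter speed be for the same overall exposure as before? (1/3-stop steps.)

0.5 s

Scene light: 1 1/3 stops darker.
Aperture: f/25 → f/22 → f/20 → f/18 → f/16 → f/14 → f/13 → f/11 → f/10 → f/9 → f/8 → f/7.1 — 3 2/3 stops wider (brighter).
ISO: 800 → 640 → 500 — 2/3 stop dropped (darker).
Net so far: 1 2/3 stops brighter. Shutter speed: 1.6 → 1.3 → 1 → 0.8 → 0.6 → 0.5.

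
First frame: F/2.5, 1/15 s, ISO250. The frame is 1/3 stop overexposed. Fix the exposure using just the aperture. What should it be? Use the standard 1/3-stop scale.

f/2.8

Overexposed by 1/3 stop → need 1/3 stop darker.
Aperture: f/2.5 → f/2.8.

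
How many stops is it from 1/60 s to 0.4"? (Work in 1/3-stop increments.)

4 2/3 stops

1/60 → 1/50 → 1/40 → 1/30 → 1/25 → 1/20 → 1/15 → 1/13 → 1/10 → 1/8 → 1/6 → 1/5 → 1/4 → 0.3 → 0.4 — count the steps: 14 third-stops = 4 2/3 stops.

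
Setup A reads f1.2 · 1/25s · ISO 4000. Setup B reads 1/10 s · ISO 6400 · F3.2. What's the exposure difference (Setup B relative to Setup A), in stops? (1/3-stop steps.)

Aperture: f/1.2 → f/1.4 → f/1.6 → f/1.8 → f/2 → f/2.2 → f/2.5 → f/2.8 → f/3.2 — 2 2/3 stops stopped down (darker).
Shutter speed: 1/25 → 1/20 → 1/15 → 1/13 → 1/10 — 1 1/3 stops longer (brighter).
ISO: 4000 → 5000 → 6400 — 2/3 stop higher (brighter).
Net: −2 2/3 +1 1/3 +2/3 = −2/3 stops.

2/3 stop darker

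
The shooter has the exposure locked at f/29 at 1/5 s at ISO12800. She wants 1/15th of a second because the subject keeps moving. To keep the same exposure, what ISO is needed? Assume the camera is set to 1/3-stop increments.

ISO 40000

Shutter speed: 1/5 → 1/6 → 1/8 → 1/10 → 1/13 → 1/15 — 1 2/3 stops faster (darker).
Need 1 2/3 stops brighter from the ISO: 12800 → 16000 → 20000 → 25600 → 32000 → 40000.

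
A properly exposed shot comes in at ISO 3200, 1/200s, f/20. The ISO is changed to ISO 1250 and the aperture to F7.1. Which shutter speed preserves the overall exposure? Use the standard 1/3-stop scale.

ISO: 3200 → 2500 → 2000 → 1600 → 1250 — 1 1/3 stops dropped (darker).
Aperture: f/20 → f/18 → f/16 → f/14 → f/13 → f/11 → f/10 → f/9 → f/8 → f/7.1 — 3 stops opened up (brighter).
Net change so far: 1 2/3 stops brighter. Offset with the shutter speed: 1/200 → 1/250 → 1/320 → 1/400 → 1/500 → 1/640.

1/640s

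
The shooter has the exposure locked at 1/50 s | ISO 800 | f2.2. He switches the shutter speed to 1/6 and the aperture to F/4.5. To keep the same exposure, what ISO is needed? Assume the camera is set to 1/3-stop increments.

Shutter speed: 1/50 → 1/40 → 1/30 → 1/25 → 1/20 → 1/15 → 1/13 → 1/10 → 1/8 → 1/6 — 3 stops slower (brighter).
Aperture: f/2.2 → f/2.5 → f/2.8 → f/3.2 → f/3.5 → f/4 → f/4.5 — 2 stops narrower (darker).
Net change so far: 1 stop brighter. Offset with the ISO: 800 → 640 → 500 → 400.

ISO 400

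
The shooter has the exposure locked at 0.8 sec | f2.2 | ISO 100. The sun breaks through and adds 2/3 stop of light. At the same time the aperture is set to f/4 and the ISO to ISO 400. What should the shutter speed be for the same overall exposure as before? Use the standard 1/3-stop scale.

0.4 s

Scene light: 2/3 stop brighter.
Aperture: f/2.2 → f/2.5 → f/2.8 → f/3.2 → f/3.5 → f/4 — 1 2/3 stops narrower (darker).
ISO: 100 → 125 → 160 → 200 → 250 → 320 → 400 — 2 stops raised (brighter).
Net so far: 1 stop brighter. Shutter speed: 0.8 → 0.6 → 0.5 → 0.4.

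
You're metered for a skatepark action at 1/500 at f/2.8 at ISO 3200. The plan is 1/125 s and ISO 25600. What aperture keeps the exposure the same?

Shutter speed: 1/500 → 1/250 → 1/125 — 2 stops longer (brighter).
ISO: 3200 → 6400 → 12800 → 25600 — 3 stops raised (brighter).
Net change so far: 5 stops brighter. Offset with the aperture: f/2.8 → f/4 → f/5.6 → f/8 → f/11 → f/16.

f/16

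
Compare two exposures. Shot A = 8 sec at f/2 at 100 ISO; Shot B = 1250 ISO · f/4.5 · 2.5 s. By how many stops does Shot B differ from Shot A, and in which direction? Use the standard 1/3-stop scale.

Aperture: f/2 → f/2.2 → f/2.5 → f/2.8 → f/3.2 → f/3.5 → f/4 → f/4.5 — 2 1/3 stops narrower (darker).
Shutter speed: 8 → 6 → 5 → 4 → 3.2 → 2.5 — 1 2/3 stops faster (darker).
ISO: 100 → 125 → 160 → 200 → 250 → 320 → 400 → 500 → 640 → 800 → 1000 → 1250 — 3 2/3 stops raised (brighter).
Net: −2 1/3 −1 2/3 +3 2/3 = −1/3 stops.

1/3 stop darker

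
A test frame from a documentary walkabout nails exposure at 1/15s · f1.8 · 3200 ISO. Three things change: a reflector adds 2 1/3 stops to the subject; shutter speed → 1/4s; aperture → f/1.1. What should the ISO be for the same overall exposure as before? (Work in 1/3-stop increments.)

Scene light: 2 1/3 stops brighter.
Shutter speed: 1/15 → 1/13 → 1/10 → 1/8 → 1/6 → 1/5 → 1/4 — 2 stops slower (brighter).
Aperture: f/1.8 → f/1.6 → f/1.4 → f/1.2 → f/1.1 — 1 1/3 stops wider (brighter).
Net so far: 5 2/3 stops brighter. ISO: 3200 → 2500 → 2000 → 1600 → 1250 → 1000 → 800 → 640 → 500 → 400 → 320 → 250 → 200 → 160 → 125 → 100 → 80 → 64.

ISO 64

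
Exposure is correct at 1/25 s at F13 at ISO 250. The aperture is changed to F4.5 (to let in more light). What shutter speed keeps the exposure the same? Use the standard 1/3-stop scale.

1/200s

Aperture: f/13 → f/11 → f/10 → f/9 → f/8 → f/7.1 → f/6.3 → f/5.6 → f/5 → f/4.5 — 3 stops opened up (brighter).
Need 3 stops darker from the shutter speed: 1/25 → 1/30 → 1/40 → 1/50 → 1/60 → 1/80 → 1/100 → 1/125 → 1/160 → 1/200.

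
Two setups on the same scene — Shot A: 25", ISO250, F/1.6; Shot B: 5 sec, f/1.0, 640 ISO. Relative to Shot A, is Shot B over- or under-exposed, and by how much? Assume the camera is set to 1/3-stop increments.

Aperture: f/1.6 → f/1.4 → f/1.2 → f/1.1 → f/1.0 — 1 1/3 stops wider (brighter).
Shutter speed: 25 → 20 → 15 → 13 → 10 → 8 → 6 → 5 — 2 1/3 stops shorter (darker).
ISO: 250 → 320 → 400 → 500 → 640 — 1 1/3 stops higher (brighter).
Net: +1 1/3 −2 1/3 +1 1/3 = +1/3 stops.

1/3 stop brighter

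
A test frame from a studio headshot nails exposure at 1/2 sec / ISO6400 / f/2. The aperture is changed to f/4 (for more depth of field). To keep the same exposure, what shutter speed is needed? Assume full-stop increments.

Aperture: f/2 → f/2.8 → f/4 — 2 stops narrower (darker).
Need 2 stops brighter from the shutter speed: 1/2 → 1 → 2.

2 s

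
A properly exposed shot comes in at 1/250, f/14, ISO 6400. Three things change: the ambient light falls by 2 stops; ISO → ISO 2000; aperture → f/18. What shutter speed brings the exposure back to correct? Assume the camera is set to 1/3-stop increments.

1/13s

Scene light: 2 stops darker.
ISO: 6400 → 5000 → 4000 → 3200 → 2500 → 2000 — 1 2/3 stops lower (darker).
Aperture: f/14 → f/16 → f/18 — 2/3 stop stopped down (darker).
Net so far: 4 1/3 stops darker. Shutter speed: 1/250 → 1/200 → 1/160 → 1/125 → 1/100 → 1/80 → 1/60 → 1/50 → 1/40 → 1/30 → 1/25 → 1/20 → 1/15 → 1/13.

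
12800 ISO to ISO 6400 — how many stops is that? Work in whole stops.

1 stop

12800 → 6400 — count the steps: 1 stop.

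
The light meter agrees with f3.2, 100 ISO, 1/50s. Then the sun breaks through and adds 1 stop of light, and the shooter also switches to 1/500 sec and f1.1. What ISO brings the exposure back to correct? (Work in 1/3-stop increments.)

Scene light: 1 stop brighter.
Shutter speed: 1/50 → 1/60 → 1/80 → 1/100 → 1/125 → 1/160 → 1/200 → 1/250 → 1/320 → 1/400 → 1/500 — 3 1/3 stops faster (darker).
Aperture: f/3.2 → f/2.8 → f/2.5 → f/2.2 → f/2 → f/1.8 → f/1.6 → f/1.4 → f/1.2 → f/1.1 — 3 stops larger aperture (brighter).
Net so far: 2/3 stop brighter. ISO: 100 → 80 → 64.

ISO 64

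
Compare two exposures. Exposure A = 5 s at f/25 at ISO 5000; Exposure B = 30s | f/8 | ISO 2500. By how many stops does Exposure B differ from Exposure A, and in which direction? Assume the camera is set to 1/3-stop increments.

5 stops brighter

Aperture: f/25 → f/22 → f/20 → f/18 → f/16 → f/14 → f/13 → f/11 → f/10 → f/9 → f/8 — 3 1/3 stops wider (brighter).
Shutter speed: 5 → 6 → 8 → 10 → 13 → 15 → 20 → 25 → 30 — 2 2/3 stops slower (brighter).
ISO: 5000 → 4000 → 3200 → 2500 — 1 stop lower (darker).
Net: +3 1/3 +2 2/3 −1 = +5 stops.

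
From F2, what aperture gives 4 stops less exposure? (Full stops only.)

f/8

Aperture: f/2 → f/2.8 → f/4 → f/5.6 → f/8 — 4 stops stopped down (darker).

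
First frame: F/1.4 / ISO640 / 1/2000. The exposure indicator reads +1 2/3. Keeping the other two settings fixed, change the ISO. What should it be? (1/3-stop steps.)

ISO 200

Overexposed by 1 2/3 stops → need 1 2/3 stops darker.
ISO: 640 → 500 → 400 → 320 → 250 → 200.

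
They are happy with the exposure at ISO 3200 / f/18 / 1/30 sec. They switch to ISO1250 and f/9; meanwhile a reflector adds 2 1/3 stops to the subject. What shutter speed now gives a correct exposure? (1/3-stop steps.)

Scene light: 2 1/3 stops brighter.
ISO: 3200 → 2500 → 2000 → 1600 → 1250 — 1 1/3 stops dropped (darker).
Aperture: f/18 → f/16 → f/14 → f/13 → f/11 → f/10 → f/9 — 2 stops opened up (brighter).
Net so far: 3 stops brighter. Shutter speed: 1/30 → 1/40 → 1/50 → 1/60 → 1/80 → 1/100 → 1/125 → 1/160 → 1/200 → 1/250.

1/250s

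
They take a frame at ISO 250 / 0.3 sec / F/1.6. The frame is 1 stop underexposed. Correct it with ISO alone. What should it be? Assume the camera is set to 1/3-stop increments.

ISO 500

Underexposed by 1 stop → need 1 stop brighter.
ISO: 250 → 320 → 400 → 500.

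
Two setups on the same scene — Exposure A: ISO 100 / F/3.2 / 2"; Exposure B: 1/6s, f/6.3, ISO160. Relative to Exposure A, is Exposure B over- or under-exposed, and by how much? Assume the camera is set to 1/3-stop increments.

5 stops darker

Aperture: f/3.2 → f/3.5 → f/4 → f/4.5 → f/5 → f/5.6 → f/6.3 — 2 stops stopped down (darker).
Shutter speed: 2 → 1.6 → 1.3 → 1 → 0.8 → 0.6 → 0.5 → 0.4 → 0.3 → 1/4 → 1/5 → 1/6 — 3 2/3 stops shorter (darker).
ISO: 100 → 125 → 160 — 2/3 stop higher (brighter).
Net: −2 −3 2/3 +2/3 = −5 stops.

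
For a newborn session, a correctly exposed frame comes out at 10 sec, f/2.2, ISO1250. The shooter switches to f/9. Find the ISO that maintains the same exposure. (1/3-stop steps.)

Aperture: f/2.2 → f/2.5 → f/2.8 → f/3.2 → f/3.5 → f/4 → f/4.5 → f/5 → f/5.6 → f/6.3 → f/7.1 → f/8 → f/9 — 4 stops stopped down (darker).
Need 4 stops brighter from the ISO: 1250 → 1600 → 2000 → 2500 → 3200 → 4000 → 5000 → 6400 → 8000 → 10000 → 12800 → 16000 → 20000.

ISO 20000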